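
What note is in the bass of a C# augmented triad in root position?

C#

C# augmented is C#–E#–G##. Root position places the root in the bass: C#.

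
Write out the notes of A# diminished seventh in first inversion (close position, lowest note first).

Spelling A# diminished seventh: A#–C#–E–G. In first inversion the third is bass, giving C#, E, G, A# from the bottom.

C#, E, G, A#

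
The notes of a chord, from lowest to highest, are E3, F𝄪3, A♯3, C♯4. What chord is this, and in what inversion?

F## diminished seventh, third inversion

The pitch classes E, F##, A#, C# arrange in thirds as F##–A#–C#–E: an F## diminished seventh chord.
The lowest note is E, the seventh of the chord, so this is third inversion (figured bass 4/2).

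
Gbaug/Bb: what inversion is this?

first inversion

Gbaug/Bb means Gb augmented with Bb in the bass. Bb is the third of Gb augmented (Gb–Bb–D), so this is first inversion.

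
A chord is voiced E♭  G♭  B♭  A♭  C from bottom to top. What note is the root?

The distinct letter names are Eb, Gb, Bb, Ab, C. Arranged as a stack of thirds they read Ab–C–Eb–Gb–Bb, so Ab is the root (an Ab dominant ninth chord).

Ab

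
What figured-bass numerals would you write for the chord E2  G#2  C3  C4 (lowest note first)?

The notes E, G#, C stack in thirds as C–E–G# — a C augmented triad. The bass E is the third, so this is first inversion: figured 6.

6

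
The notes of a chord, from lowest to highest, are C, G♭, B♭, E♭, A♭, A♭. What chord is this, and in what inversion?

Ab dominant ninth, first inversion

Reducing to letter names: C, Gb, Bb, Eb, Ab. These stack in thirds as Ab–C–Eb–Gb–Bb — an Ab dominant ninth chord.
The lowest note is C, the third of the chord, so this is first inversion.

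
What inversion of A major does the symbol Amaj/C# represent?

first inversion

Amaj/C# means A major with C# in the bass. C# is the third of A major (A–C#–E), so this is first inversion.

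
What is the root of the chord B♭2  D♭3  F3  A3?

Bb

The distinct letter names are Bb, Db, F, A. Arranged as a stack of thirds they read Bb–Db–F–A, so Bb is the root (a Bb minor-major seventh chord).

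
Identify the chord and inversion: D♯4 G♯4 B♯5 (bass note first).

G# major, second inversion

Reducing to letter names: D#, G#, B#. These stack in thirds as G#–B#–D# — a G# major triad.
D# is the fifth of G# major; fifth in the bass means second inversion (figured bass 6/4).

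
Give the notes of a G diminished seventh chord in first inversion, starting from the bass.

G diminished seventh is G–Bb–Db–Fb. First inversion puts the third (Bb) in the bass, with the remaining tones above: Bb, Db, Fb, G.

Bb, Db, Fb, G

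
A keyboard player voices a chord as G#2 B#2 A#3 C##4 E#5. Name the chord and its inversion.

The distinct note names are G#, B#, A#, C##, E#. Stacked in thirds they read A#–C##–E#–G#–B#, which is a dominant ninth chord on A#.
With the seventh (G#) in the bass, the chord is in third inversion.

A# dominant ninth, third inversion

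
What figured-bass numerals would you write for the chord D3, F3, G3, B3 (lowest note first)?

The notes D, F, G, B stack in thirds as G–B–D–F — a G dominant seventh chord. The bass D is the fifth, so this is second inversion: figured 4/3.

4/3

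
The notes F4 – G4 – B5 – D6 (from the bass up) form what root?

F, G, B, D are the tones of a G dominant seventh chord (G–B–D–F), making G the root.

G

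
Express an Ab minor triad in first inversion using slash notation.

First inversion of Ab minor has the third (Cb) in the bass. As a slash chord: Abm/Cb.

Abm/Cb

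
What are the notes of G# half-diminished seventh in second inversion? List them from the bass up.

G# half-diminished seventh is G#–B–D–F#. Second inversion puts the fifth (D) in the bass, with the remaining tones above: D, F#, G#, B.

D, F#, G#, B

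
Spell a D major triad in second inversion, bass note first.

A, D, F#

Spelling D major: D–F#–A. In second inversion the fifth is bass, giving A, D, F# from the bottom.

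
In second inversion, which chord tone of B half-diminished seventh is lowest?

The fifth of B half-diminished seventh (B–D–F–A) is F; that is the bass in second inversion.

F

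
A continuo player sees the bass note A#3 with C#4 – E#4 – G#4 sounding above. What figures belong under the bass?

The notes A#, C#, E#, G# stack in thirds as A#–C#–E#–G# — an A# minor seventh chord. The bass A# is the root, so this is root position: figured 7.

7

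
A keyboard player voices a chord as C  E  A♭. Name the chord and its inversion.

Ab augmented, first inversion

The distinct note names are C, E, Ab. Stacked in thirds they read Ab–C–E, which is an augmented triad on Ab.
With the third (C) in the bass, the chord is in first inversion (figured bass 6).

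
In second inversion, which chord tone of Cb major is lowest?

The fifth of Cb major (Cb–Eb–Gb) is Gb; that is the bass in second inversion.

Gb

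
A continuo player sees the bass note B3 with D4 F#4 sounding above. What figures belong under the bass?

5/3

The notes B, D, F# stack in thirds as B–D–F# — a B minor triad. The bass B is the root, so this is root position: figured 5/3.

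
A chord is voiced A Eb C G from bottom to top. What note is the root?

A, Eb, C, G are the tones of an A half-diminished seventh chord (A–C–Eb–G), making A the root.

A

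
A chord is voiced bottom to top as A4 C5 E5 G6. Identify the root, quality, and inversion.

The distinct note names are A, C, E, G. Stacked in thirds they read A–C–E–G, which is a minor seventh chord on A.
With the root (A) in the bass, the chord is in root position (figured bass 7).

A minor seventh, root position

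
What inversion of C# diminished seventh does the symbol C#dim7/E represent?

C#dim7/E means C# diminished seventh with E in the bass. E is the third of C# diminished seventh (C#–E–G–Bb), so this is first inversion.

first inversion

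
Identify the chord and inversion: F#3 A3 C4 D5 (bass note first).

D dominant seventh, first inversion

The distinct note names are F#, A, C, D. Stacked in thirds they read D–F#–A–C, which is a dominant seventh chord on D.
With the third (F#) in the bass, the chord is in first inversion (figured bass 6/5).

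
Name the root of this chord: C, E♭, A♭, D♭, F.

Db

The distinct letter names are C, Eb, Ab, Db, F. Arranged as a stack of thirds they read Db–F–Ab–C–Eb, so Db is the root (a Db major ninth chord).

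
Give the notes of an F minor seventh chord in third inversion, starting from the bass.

Eb, F, Ab, C

The chord tones are F–Ab–C–Eb. With the seventh (Eb) lowest for third inversion: Eb, F, Ab, C.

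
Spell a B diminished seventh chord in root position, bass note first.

The chord tones are B–D–F–Ab. With the root (B) lowest for root position: B, D, F, Ab.

B, D, F, Ab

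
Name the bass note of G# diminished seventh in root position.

In root position the root is lowest. For G# diminished seventh (G#–B–D–F) that is G#.

G#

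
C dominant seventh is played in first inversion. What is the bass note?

C dominant seventh is C–E–G–Bb. First inversion places the third in the bass: E.

E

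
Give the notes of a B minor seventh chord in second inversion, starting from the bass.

F#, A, B, D

B minor seventh is B–D–F#–A. Second inversion puts the fifth (F#) in the bass, with the remaining tones above: F#, A, B, D.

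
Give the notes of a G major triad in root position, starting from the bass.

The chord tones are G–B–D. With the root (G) lowest for root position: G, B, D.

G, B, D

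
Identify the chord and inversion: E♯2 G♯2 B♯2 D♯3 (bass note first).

The pitch classes E#, G#, B#, D# arrange in thirds as E#–G#–B#–D#: an E# minor seventh chord.
E# is the root of E# minor seventh; root in the bass means root position (figured bass 7).

E# minor seventh, root position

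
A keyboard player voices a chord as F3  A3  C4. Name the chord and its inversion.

The pitch classes F, A, C arrange in thirds as F–A–C: an F major triad.
With the root (F) in the bass, the chord is in root position (figured bass 5/3).

F major, root position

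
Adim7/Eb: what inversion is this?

Adim7/Eb means A diminished seventh with Eb in the bass. Eb is the fifth of A diminished seventh (A–C–Eb–Gb), so this is second inversion.

second inversion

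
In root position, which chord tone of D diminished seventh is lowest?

D

D diminished seventh is D–F–Ab–Cb. Root position places the root in the bass: D.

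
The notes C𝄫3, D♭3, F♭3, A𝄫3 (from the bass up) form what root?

Db

Reordering Cbb, Db, Fb, Abb into stacked thirds gives Db–Fb–Abb–Cbb; the bottom of that stack, Db, is the root.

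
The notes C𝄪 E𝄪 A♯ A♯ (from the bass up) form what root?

The distinct letter names are C##, E##, A#. Arranged as a stack of thirds they read A#–C##–E##, so A# is the root (an A# augmented triad).

A#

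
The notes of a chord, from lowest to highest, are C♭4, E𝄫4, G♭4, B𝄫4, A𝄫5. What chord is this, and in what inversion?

Reducing to letter names: Cb, Ebb, Gb, Bbb, Abb. These stack in thirds as Abb–Cb–Ebb–Gb–Bbb — an Abb major ninth chord.
The lowest note is Cb, the third of the chord, so this is first inversion.

Abb major ninth, first inversion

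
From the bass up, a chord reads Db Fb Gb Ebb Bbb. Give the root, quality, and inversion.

Ebb major ninth, third inversion

The pitch classes Db, Fb, Gb, Ebb, Bbb arrange in thirds as Ebb–Gb–Bbb–Db–Fb: an Ebb major ninth chord.
Db is the seventh of Ebb major ninth; seventh in the bass means third inversion.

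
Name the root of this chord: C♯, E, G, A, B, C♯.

A

Reordering C#, E, G, A, B into stacked thirds gives A–C#–E–G–B; the bottom of that stack, A, is the root.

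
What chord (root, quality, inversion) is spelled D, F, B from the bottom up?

The distinct note names are D, F, B. Stacked in thirds they read B–D–F, which is a diminished triad on B.
D is the third of B diminished; third in the bass means first inversion (figured bass 6).

B diminished, first inversion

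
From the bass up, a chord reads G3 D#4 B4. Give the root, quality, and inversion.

The distinct note names are G, D#, B. Stacked in thirds they read G–B–D#, which is an augmented triad on G.
G is the root of G augmented; root in the bass means root position (figured bass 5/3).

G augmented, root position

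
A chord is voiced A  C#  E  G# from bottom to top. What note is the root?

A

Reordering A, C#, E, G# into stacked thirds gives A–C#–E–G#; the bottom of that stack, A, is the root.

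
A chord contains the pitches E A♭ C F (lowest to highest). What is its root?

The distinct letter names are E, Ab, C, F. Arranged as a stack of thirds they read F–Ab–C–E, so F is the root (an F minor-major seventh chord).

F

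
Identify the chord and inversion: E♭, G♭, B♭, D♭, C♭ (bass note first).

The distinct note names are Eb, Gb, Bb, Db, Cb. Stacked in thirds they read Cb–Eb–Gb–Bb–Db, which is a major ninth chord on Cb.
The lowest note is Eb, the third of the chord, so this is first inversion.

Cb major ninth, first inversion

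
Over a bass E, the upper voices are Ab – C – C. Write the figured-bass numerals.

6/4

The notes E, Ab, C stack in thirds as Ab–C–E — an Ab augmented triad. The bass E is the fifth, so this is second inversion: figured 6/4.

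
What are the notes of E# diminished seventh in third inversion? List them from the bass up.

The chord tones are E#–G#–B–D. With the seventh (D) lowest for third inversion: D, E#, G#, B.

D, E#, G#, B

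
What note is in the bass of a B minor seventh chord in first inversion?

The third of B minor seventh (B–D–F#–A) is D; that is the bass in first inversion.

D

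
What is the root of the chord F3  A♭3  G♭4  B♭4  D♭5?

Gb

The distinct letter names are F, Ab, Gb, Bb, Db. Arranged as a stack of thirds they read Gb–Bb–Db–F–Ab, so Gb is the root (a Gb major ninth chord).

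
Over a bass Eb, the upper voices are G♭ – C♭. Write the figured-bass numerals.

6

The notes Eb, Gb, Cb stack in thirds as Cb–Eb–Gb — a Cb major triad. The bass Eb is the third, so this is first inversion: figured 6.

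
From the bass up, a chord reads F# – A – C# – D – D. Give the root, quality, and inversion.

D major seventh, first inversion

The pitch classes F#, A, C#, D arrange in thirds as D–F#–A–C#: a D major seventh chord.
F# is the third of D major seventh; third in the bass means first inversion (figured bass 6/5).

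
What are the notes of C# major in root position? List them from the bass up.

C#, E#, G#

The chord tones are C#–E#–G#. With the root (C#) lowest for root position: C#, E#, G#.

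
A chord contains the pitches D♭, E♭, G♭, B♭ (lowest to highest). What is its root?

Eb

The distinct letter names are Db, Eb, Gb, Bb. Arranged as a stack of thirds they read Eb–Gb–Bb–Db, so Eb is the root (an Eb minor seventh chord).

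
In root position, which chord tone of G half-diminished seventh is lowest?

In root position the root is lowest. For G half-diminished seventh (G–Bb–Db–F) that is G.

G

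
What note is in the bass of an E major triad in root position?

The root of E major (E–G#–B) is E; that is the bass in root position.

E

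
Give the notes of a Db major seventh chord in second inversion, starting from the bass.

Db major seventh is Db–F–Ab–C. Second inversion puts the fifth (Ab) in the bass, with the remaining tones above: Ab, C, Db, F.

Ab, C, Db, F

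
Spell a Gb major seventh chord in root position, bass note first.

Spelling Gb major seventh: Gb–Bb–Db–F. In root position the root is bass, giving Gb, Bb, Db, F from the bottom.

Gb, Bb, Db, F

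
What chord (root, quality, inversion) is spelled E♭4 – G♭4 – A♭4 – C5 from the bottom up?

Reducing to letter names: Eb, Gb, Ab, C. These stack in thirds as Ab–C–Eb–Gb — an Ab dominant seventh chord.
Eb is the fifth of Ab dominant seventh; fifth in the bass means second inversion (figured bass 4/3).

Ab dominant seventh, second inversion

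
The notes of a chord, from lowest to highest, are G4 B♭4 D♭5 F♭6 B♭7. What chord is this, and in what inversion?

G diminished seventh, root position

The distinct note names are G, Bb, Db, Fb. Stacked in thirds they read G–Bb–Db–Fb, which is a diminished seventh chord on G.
With the root (G) in the bass, the chord is in root position (figured bass 7).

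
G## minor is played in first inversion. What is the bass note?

B#

In first inversion the third is lowest. For G## minor (G##–B#–D##) that is B#.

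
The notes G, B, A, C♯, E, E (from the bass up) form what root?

A

Reordering G, B, A, C#, E into stacked thirds gives A–C#–E–G–B; the bottom of that stack, A, is the root.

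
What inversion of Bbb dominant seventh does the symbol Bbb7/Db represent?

Bbb7/Db means Bbb dominant seventh with Db in the bass. Db is the third of Bbb dominant seventh (Bbb–Db–Fb–Abb), so this is first inversion.

first inversion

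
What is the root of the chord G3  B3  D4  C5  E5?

Reordering G, B, D, C, E into stacked thirds gives C–E–G–B–D; the bottom of that stack, C, is the root.

C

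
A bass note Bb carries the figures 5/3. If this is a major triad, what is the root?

The figures 5/3 mean the root of the chord is in the bass. If Bb is the root of a major triad, the root is Bb (chord tones Bb–D–F).

Bb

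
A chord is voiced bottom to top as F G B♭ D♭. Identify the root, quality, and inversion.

G half-diminished seventh, third inversion

The distinct note names are F, G, Bb, Db. Stacked in thirds they read G–Bb–Db–F, which is a half-diminished seventh chord on G.
The lowest note is F, the seventh of the chord, so this is third inversion (figured bass 4/2).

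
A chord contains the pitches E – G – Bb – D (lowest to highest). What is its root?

The distinct letter names are E, G, Bb, D. Arranged as a stack of thirds they read E–G–Bb–D, so E is the root (an E half-diminished seventh chord).

E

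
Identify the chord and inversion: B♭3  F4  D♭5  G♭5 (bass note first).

Gb major seventh, first inversion

The distinct note names are Bb, F, Db, Gb. Stacked in thirds they read Gb–Bb–Db–F, which is a major seventh chord on Gb.
With the third (Bb) in the bass, the chord is in first inversion (figured bass 6/5).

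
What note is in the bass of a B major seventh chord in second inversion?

F#

In second inversion the fifth is lowest. For B major seventh (B–D#–F#–A#) that is F#.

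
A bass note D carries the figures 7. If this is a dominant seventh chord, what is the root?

The figures 7 mean the root of the chord is in the bass. If D is the root of a dominant seventh chord, the root is D (chord tones D–F#–A–C).

D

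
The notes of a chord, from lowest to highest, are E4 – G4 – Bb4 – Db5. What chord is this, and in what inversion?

The pitch classes E, G, Bb, Db arrange in thirds as E–G–Bb–Db: an E diminished seventh chord.
The lowest note is E, the root of the chord, so this is root position (figured bass 7).

E diminished seventh, root position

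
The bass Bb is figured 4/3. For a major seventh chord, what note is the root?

The figures 4/3 mean the fifth of the chord is in the bass. If Bb is the fifth of a major seventh chord, the root is Eb (chord tones Eb–G–Bb–D).

Eb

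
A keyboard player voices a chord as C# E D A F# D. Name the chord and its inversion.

Reducing to letter names: C#, E, D, A, F#. These stack in thirds as D–F#–A–C#–E — a D major ninth chord.
The lowest note is C#, the seventh of the chord, so this is third inversion.

D major ninth, third inversion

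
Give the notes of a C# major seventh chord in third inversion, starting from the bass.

B#, C#, E#, G#

C# major seventh is C#–E#–G#–B#. Third inversion puts the seventh (B#) in the bass, with the remaining tones above: B#, C#, E#, G#.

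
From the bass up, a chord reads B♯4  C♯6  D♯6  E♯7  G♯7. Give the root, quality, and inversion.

The distinct note names are B#, C#, D#, E#, G#. Stacked in thirds they read C#–E#–G#–B#–D#, which is a major ninth chord on C#.
With the seventh (B#) in the bass, the chord is in third inversion.

C# major ninth, third inversion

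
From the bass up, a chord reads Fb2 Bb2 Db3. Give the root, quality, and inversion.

Bb diminished, second inversion

Reducing to letter names: Fb, Bb, Db. These stack in thirds as Bb–Db–Fb — a Bb diminished triad.
With the fifth (Fb) in the bass, the chord is in second inversion (figured bass 6/4).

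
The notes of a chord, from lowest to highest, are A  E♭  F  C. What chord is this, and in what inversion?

F dominant seventh, first inversion

The pitch classes A, Eb, F, C arrange in thirds as F–A–C–Eb: an F dominant seventh chord.
With the third (A) in the bass, the chord is in first inversion (figured bass 6/5).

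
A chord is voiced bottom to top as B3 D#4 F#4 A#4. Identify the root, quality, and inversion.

Reducing to letter names: B, D#, F#, A#. These stack in thirds as B–D#–F#–A# — a B major seventh chord.
With the root (B) in the bass, the chord is in root position (figured bass 7).

B major seventh, root position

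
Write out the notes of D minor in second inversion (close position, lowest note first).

The chord tones are D–F–A. With the fifth (A) lowest for second inversion: A, D, F.

A, D, F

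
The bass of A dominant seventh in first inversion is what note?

A dominant seventh is A–C#–E–G. First inversion places the third in the bass: C#.

C#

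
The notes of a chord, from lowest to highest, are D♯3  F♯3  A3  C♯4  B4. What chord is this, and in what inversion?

B dominant ninth, first inversion

The pitch classes D#, F#, A, C#, B arrange in thirds as B–D#–F#–A–C#: a B dominant ninth chord.
With the third (D#) in the bass, the chord is in first inversion.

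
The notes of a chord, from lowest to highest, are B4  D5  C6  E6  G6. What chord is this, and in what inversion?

Reducing to letter names: B, D, C, E, G. These stack in thirds as C–E–G–B–D — a C major ninth chord.
B is the seventh of C major ninth; seventh in the bass means third inversion.

C major ninth, third inversion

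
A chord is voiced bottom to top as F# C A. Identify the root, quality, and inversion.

The distinct note names are F#, C, A. Stacked in thirds they read F#–A–C, which is a diminished triad on F#.
F# is the root of F# diminished; root in the bass means root position (figured bass 5/3).

F# diminished, root position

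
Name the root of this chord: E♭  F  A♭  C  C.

Reordering Eb, F, Ab, C into stacked thirds gives F–Ab–C–Eb; the bottom of that stack, F, is the root.

F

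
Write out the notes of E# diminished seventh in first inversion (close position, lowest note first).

G#, B, D, E#

Spelling E# diminished seventh: E#–G#–B–D. In first inversion the third is bass, giving G#, B, D, E# from the bottom.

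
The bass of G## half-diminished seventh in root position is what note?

The root of G## half-diminished seventh (G##–B#–D#–F##) is G##; that is the bass in root position.

G##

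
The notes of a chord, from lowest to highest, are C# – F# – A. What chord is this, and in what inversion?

F# minor, second inversion

The distinct note names are C#, F#, A. Stacked in thirds they read F#–A–C#, which is a minor triad on F#.
With the fifth (C#) in the bass, the chord is in second inversion (figured bass 6/4).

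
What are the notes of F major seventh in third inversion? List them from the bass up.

E, F, A, C

F major seventh is F–A–C–E. Third inversion puts the seventh (E) in the bass, with the remaining tones above: E, F, A, C.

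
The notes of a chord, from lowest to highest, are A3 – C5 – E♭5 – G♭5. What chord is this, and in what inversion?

A diminished seventh, root position

The distinct note names are A, C, Eb, Gb. Stacked in thirds they read A–C–Eb–Gb, which is a diminished seventh chord on A.
With the root (A) in the bass, the chord is in root position (figured bass 7).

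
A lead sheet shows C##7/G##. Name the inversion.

second inversion

C##7/G## means C## dominant seventh with G## in the bass. G## is the fifth of C## dominant seventh (C##–E##–G##–B#), so this is second inversion.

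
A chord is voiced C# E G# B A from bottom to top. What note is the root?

The distinct letter names are C#, E, G#, B, A. Arranged as a stack of thirds they read A–C#–E–G#–B, so A is the root (an A major ninth chord).

A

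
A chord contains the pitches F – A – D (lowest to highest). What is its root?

Reordering F, A, D into stacked thirds gives D–F–A; the bottom of that stack, D, is the root.

D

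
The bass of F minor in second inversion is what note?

C

In second inversion the fifth is lowest. For F minor (F–Ab–C) that is C.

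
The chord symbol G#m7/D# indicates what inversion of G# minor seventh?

G#m7/D# means G# minor seventh with D# in the bass. D# is the fifth of G# minor seventh (G#–B–D#–F#), so this is second inversion.

second inversion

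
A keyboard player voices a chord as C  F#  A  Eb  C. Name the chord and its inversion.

Reducing to letter names: C, F#, A, Eb. These stack in thirds as F#–A–C–Eb — an F# diminished seventh chord.
With the fifth (C) in the bass, the chord is in second inversion (figured bass 4/3).

F# diminished seventh, second inversion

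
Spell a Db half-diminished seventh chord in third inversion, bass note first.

Cb, Db, Fb, Abb

The chord tones are Db–Fb–Abb–Cb. With the seventh (Cb) lowest for third inversion: Cb, Db, Fb, Abb.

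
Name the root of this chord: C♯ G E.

C#

Reordering C#, G, E into stacked thirds gives C#–E–G; the bottom of that stack, C#, is the root.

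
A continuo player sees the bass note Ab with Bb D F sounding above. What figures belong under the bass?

4/2

The notes Ab, Bb, D, F stack in thirds as Bb–D–F–Ab — a Bb dominant seventh chord. The bass Ab is the seventh, so this is third inversion: figured 4/2.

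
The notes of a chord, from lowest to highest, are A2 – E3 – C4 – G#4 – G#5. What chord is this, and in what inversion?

The pitch classes A, E, C, G# arrange in thirds as A–C–E–G#: an A minor-major seventh chord.
The lowest note is A, the root of the chord, so this is root position (figured bass 7).

A minor-major seventh, root position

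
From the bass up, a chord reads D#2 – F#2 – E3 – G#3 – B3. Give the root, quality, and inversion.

The distinct note names are D#, F#, E, G#, B. Stacked in thirds they read E–G#–B–D#–F#, which is a major ninth chord on E.
With the seventh (D#) in the bass, the chord is in third inversion.

E major ninth, third inversion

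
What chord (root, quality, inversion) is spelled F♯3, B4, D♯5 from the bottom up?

B major, second inversion

The pitch classes F#, B, D# arrange in thirds as B–D#–F#: a B major triad.
With the fifth (F#) in the bass, the chord is in second inversion (figured bass 6/4).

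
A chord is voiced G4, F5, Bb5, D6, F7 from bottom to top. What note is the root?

G

Reordering G, F, Bb, D into stacked thirds gives G–Bb–D–F; the bottom of that stack, G, is the root.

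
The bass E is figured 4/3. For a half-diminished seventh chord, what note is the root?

The figures 4/3 mean the fifth of the chord is in the bass. If E is the fifth of a half-diminished seventh chord, the root is A# (chord tones A#–C#–E–G#).

A#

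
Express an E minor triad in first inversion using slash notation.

Em/G

First inversion of E minor has the third (G) in the bass. As a slash chord: Em/G.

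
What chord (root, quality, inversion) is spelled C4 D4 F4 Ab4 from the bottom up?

D half-diminished seventh, third inversion

The pitch classes C, D, F, Ab arrange in thirds as D–F–Ab–C: a D half-diminished seventh chord.
C is the seventh of D half-diminished seventh; seventh in the bass means third inversion (figured bass 4/2).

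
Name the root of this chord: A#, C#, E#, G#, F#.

F#

Reordering A#, C#, E#, G#, F# into stacked thirds gives F#–A#–C#–E#–G#; the bottom of that stack, F#, is the root.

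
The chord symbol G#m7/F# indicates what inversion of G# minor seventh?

G#m7/F# means G# minor seventh with F# in the bass. F# is the seventh of G# minor seventh (G#–B–D#–F#), so this is third inversion.

third inversion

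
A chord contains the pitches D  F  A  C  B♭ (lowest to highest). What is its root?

Bb

Reordering D, F, A, C, Bb into stacked thirds gives Bb–D–F–A–C; the bottom of that stack, Bb, is the root.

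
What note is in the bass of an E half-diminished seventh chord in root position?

The root of E half-diminished seventh (E–G–Bb–D) is E; that is the bass in root position.

E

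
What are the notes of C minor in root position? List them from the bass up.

C, Eb, G

C minor is C–Eb–G. Root position puts the root (C) in the bass, with the remaining tones above: C, Eb, G.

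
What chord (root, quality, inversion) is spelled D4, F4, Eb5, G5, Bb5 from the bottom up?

Eb major ninth, third inversion

Reducing to letter names: D, F, Eb, G, Bb. These stack in thirds as Eb–G–Bb–D–F — an Eb major ninth chord.
D is the seventh of Eb major ninth; seventh in the bass means third inversion.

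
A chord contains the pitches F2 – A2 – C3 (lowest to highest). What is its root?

F, A, C are the tones of an F major triad (F–A–C), making F the root.

F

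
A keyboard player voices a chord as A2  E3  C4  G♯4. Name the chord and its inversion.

A minor-major seventh, root position

Reducing to letter names: A, E, C, G#. These stack in thirds as A–C–E–G# — an A minor-major seventh chord.
With the root (A) in the bass, the chord is in root position (figured bass 7).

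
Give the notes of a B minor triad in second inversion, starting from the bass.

F#, B, D

The chord tones are B–D–F#. With the fifth (F#) lowest for second inversion: F#, B, D.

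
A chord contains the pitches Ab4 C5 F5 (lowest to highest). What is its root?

The distinct letter names are Ab, C, F. Arranged as a stack of thirds they read F–Ab–C, so F is the root (an F minor triad).

F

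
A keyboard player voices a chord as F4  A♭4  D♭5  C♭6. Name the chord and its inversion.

The distinct note names are F, Ab, Db, Cb. Stacked in thirds they read Db–F–Ab–Cb, which is a dominant seventh chord on Db.
With the third (F) in the bass, the chord is in first inversion (figured bass 6/5).

Db dominant seventh, first inversion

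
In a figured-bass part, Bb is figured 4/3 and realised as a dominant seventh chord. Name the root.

Eb

The figures 4/3 mean the fifth of the chord is in the bass. If Bb is the fifth of a dominant seventh chord, the root is Eb (chord tones Eb–G–Bb–Db).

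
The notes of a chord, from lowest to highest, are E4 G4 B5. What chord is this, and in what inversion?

E minor, root position

Reducing to letter names: E, G, B. These stack in thirds as E–G–B — an E minor triad.
The lowest note is E, the root of the chord, so this is root position (figured bass 5/3).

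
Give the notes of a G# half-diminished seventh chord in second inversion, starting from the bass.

D, F#, G#, B

The chord tones are G#–B–D–F#. With the fifth (D) lowest for second inversion: D, F#, G#, B.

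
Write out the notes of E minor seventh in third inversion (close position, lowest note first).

D, E, G, B

The chord tones are E–G–B–D. With the seventh (D) lowest for third inversion: D, E, G, B.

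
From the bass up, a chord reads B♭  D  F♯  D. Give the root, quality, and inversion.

Bb augmented, root position

The distinct note names are Bb, D, F#. Stacked in thirds they read Bb–D–F#, which is an augmented triad on Bb.
With the root (Bb) in the bass, the chord is in root position (figured bass 5/3).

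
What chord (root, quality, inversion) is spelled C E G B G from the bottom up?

C major seventh, root position

The pitch classes C, E, G, B arrange in thirds as C–E–G–B: a C major seventh chord.
With the root (C) in the bass, the chord is in root position (figured bass 7).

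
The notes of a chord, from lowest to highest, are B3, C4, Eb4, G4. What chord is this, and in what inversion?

Reducing to letter names: B, C, Eb, G. These stack in thirds as C–Eb–G–B — a C minor-major seventh chord.
With the seventh (B) in the bass, the chord is in third inversion (figured bass 4/2).

C minor-major seventh, third inversion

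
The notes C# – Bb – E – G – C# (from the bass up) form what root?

C#

The distinct letter names are C#, Bb, E, G. Arranged as a stack of thirds they read C#–E–G–Bb, so C# is the root (a C# diminished seventh chord).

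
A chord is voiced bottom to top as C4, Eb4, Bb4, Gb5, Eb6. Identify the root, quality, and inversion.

C half-diminished seventh, root position

The distinct note names are C, Eb, Bb, Gb. Stacked in thirds they read C–Eb–Gb–Bb, which is a half-diminished seventh chord on C.
The lowest note is C, the root of the chord, so this is root position (figured bass 7).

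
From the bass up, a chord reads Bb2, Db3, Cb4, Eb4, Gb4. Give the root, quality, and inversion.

Cb major ninth, third inversion

The distinct note names are Bb, Db, Cb, Eb, Gb. Stacked in thirds they read Cb–Eb–Gb–Bb–Db, which is a major ninth chord on Cb.
With the seventh (Bb) in the bass, the chord is in third inversion.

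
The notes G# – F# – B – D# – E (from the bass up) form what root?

E

Reordering G#, F#, B, D#, E into stacked thirds gives E–G#–B–D#–F#; the bottom of that stack, E, is the root.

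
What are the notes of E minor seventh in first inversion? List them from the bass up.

G, B, D, E

E minor seventh is E–G–B–D. First inversion puts the third (G) in the bass, with the remaining tones above: G, B, D, E.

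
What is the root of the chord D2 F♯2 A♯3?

Reordering D, F#, A# into stacked thirds gives D–F#–A#; the bottom of that stack, D, is the root.

D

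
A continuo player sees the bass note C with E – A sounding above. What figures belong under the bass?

6

The notes C, E, A stack in thirds as A–C–E — an A minor triad. The bass C is the third, so this is first inversion: figured 6.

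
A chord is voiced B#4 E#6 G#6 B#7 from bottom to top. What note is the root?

Reordering B#, E#, G# into stacked thirds gives E#–G#–B#; the bottom of that stack, E#, is the root.

E#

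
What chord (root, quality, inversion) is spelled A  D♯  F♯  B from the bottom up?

B dominant seventh, third inversion

The distinct note names are A, D#, F#, B. Stacked in thirds they read B–D#–F#–A, which is a dominant seventh chord on B.
With the seventh (A) in the bass, the chord is in third inversion (figured bass 4/2).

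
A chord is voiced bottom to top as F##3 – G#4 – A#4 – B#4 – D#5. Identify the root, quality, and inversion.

G# major ninth, third inversion

The distinct note names are F##, G#, A#, B#, D#. Stacked in thirds they read G#–B#–D#–F##–A#, which is a major ninth chord on G#.
F## is the seventh of G# major ninth; seventh in the bass means third inversion.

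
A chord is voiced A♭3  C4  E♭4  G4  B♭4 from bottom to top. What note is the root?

Ab

Ab, C, Eb, G, Bb are the tones of an Ab major ninth chord (Ab–C–Eb–G–Bb), making Ab the root.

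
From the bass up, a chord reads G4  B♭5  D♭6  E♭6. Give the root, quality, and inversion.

The distinct note names are G, Bb, Db, Eb. Stacked in thirds they read Eb–G–Bb–Db, which is a dominant seventh chord on Eb.
With the third (G) in the bass, the chord is in first inversion (figured bass 6/5).

Eb dominant seventh, first inversion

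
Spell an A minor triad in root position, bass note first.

A, C, E

A minor is A–C–E. Root position puts the root (A) in the bass, with the remaining tones above: A, C, E.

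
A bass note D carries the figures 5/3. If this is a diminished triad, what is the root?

The figures 5/3 mean the root of the chord is in the bass. If D is the root of a diminished triad, the root is D (chord tones D–F–Ab).

D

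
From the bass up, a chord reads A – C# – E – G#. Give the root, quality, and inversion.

The distinct note names are A, C#, E, G#. Stacked in thirds they read A–C#–E–G#, which is a major seventh chord on A.
The lowest note is A, the root of the chord, so this is root position (figured bass 7).

A major seventh, root position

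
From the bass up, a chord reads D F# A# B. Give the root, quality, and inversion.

B minor-major seventh, first inversion

The pitch classes D, F#, A#, B arrange in thirds as B–D–F#–A#: a B minor-major seventh chord.
D is the third of B minor-major seventh; third in the bass means first inversion (figured bass 6/5).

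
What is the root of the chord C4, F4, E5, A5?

Reordering C, F, E, A into stacked thirds gives F–A–C–E; the bottom of that stack, F, is the root.

F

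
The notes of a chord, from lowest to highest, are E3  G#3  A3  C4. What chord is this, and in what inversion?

A minor-major seventh, second inversion

The distinct note names are E, G#, A, C. Stacked in thirds they read A–C–E–G#, which is a minor-major seventh chord on A.
With the fifth (E) in the bass, the chord is in second inversion (figured bass 4/3).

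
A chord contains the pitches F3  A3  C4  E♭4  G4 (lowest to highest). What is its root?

F, A, C, Eb, G are the tones of an F dominant ninth chord (F–A–C–Eb–G), making F the root.

F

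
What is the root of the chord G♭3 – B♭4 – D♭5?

Gb, Bb, Db are the tones of a Gb major triad (Gb–Bb–Db), making Gb the root.

Gb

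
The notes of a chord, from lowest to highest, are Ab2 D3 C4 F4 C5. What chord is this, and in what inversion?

Reducing to letter names: Ab, D, C, F. These stack in thirds as D–F–Ab–C — a D half-diminished seventh chord.
The lowest note is Ab, the fifth of the chord, so this is second inversion (figured bass 4/3).

D half-diminished seventh, second inversion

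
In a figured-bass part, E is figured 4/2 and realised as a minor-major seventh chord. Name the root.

The figures 4/2 mean the seventh of the chord is in the bass. If E is the seventh of a minor-major seventh chord, the root is F (chord tones F–Ab–C–E).

F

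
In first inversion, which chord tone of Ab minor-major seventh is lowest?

The third of Ab minor-major seventh (Ab–Cb–Eb–G) is Cb; that is the bass in first inversion.

Cb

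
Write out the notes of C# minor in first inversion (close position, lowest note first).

E, G#, C#

C# minor is C#–E–G#. First inversion puts the third (E) in the bass, with the remaining tones above: E, G#, C#.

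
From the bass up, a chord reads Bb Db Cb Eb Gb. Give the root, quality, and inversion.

The distinct note names are Bb, Db, Cb, Eb, Gb. Stacked in thirds they read Cb–Eb–Gb–Bb–Db, which is a major ninth chord on Cb.
The lowest note is Bb, the seventh of the chord, so this is third inversion.

Cb major ninth, third inversion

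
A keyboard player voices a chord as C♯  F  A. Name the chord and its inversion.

F augmented, second inversion

Reducing to letter names: C#, F, A. These stack in thirds as F–A–C# — an F augmented triad.
The lowest note is C#, the fifth of the chord, so this is second inversion (figured bass 6/4).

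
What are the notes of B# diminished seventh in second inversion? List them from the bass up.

F#, A, B#, D#

The chord tones are B#–D#–F#–A. With the fifth (F#) lowest for second inversion: F#, A, B#, D#.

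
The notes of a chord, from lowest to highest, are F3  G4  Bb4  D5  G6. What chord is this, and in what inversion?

G minor seventh, third inversion

The pitch classes F, G, Bb, D arrange in thirds as G–Bb–D–F: a G minor seventh chord.
With the seventh (F) in the bass, the chord is in third inversion (figured bass 4/2).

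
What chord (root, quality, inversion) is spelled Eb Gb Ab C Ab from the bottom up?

Ab dominant seventh, second inversion

The pitch classes Eb, Gb, Ab, C arrange in thirds as Ab–C–Eb–Gb: an Ab dominant seventh chord.
Eb is the fifth of Ab dominant seventh; fifth in the bass means second inversion (figured bass 4/3).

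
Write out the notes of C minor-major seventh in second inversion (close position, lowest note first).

The chord tones are C–Eb–G–B. With the fifth (G) lowest for second inversion: G, B, C, Eb.

G, B, C, Eb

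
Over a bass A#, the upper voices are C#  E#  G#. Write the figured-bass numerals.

The notes A#, C#, E#, G# stack in thirds as A#–C#–E#–G# — an A# minor seventh chord. The bass A# is the root, so this is root position: figured 7.

7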